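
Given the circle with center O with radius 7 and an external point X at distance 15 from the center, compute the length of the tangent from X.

The tangent, radius, and line from the external point to the center form a right triangle.
The right angle is where the tangent meets the radius.
By the Pythagorean theorem: tangent² + 7² = 15²
tangent² = 225 - 49 = 176
tangent = 4*sqrt(11)

4*sqrt(11)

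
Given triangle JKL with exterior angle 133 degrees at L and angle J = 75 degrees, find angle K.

angle K = 133 - 75 = 58 degrees (exterior angle theorem).

58 degrees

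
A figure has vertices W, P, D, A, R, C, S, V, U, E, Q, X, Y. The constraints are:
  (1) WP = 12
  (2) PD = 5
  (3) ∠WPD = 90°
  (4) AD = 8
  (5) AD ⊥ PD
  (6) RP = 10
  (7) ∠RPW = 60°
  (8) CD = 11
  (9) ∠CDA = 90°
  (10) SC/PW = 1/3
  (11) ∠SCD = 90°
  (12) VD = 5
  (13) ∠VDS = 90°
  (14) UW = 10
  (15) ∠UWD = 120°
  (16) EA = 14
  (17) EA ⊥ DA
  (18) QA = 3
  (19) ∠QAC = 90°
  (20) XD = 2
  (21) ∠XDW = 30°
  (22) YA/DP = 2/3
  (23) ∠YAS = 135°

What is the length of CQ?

Step 1: By the law of cosines on triangle CDA: CA² = 11² + 8² − 2·11·8·cos(90°) = 185, so CA = √185.
Step 2: By the law of cosines on triangle CAQ: CQ² = √185² + 3² − 2·√185·3·cos(90°) = 194, so CQ = √194.

Therefore, the length of CQ = √194.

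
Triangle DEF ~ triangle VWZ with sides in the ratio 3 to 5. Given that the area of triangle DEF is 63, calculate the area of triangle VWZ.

Area ratio = (3/5)^2 = 9/25. Area of VWZ = 63 * 25/9 = 175.

175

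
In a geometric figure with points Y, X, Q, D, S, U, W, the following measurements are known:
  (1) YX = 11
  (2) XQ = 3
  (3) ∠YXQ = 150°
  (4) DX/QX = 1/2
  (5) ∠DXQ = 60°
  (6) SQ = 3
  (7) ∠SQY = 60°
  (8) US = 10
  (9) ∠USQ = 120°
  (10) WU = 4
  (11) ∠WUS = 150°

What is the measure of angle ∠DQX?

From the given relations: DX = 1/2·QX = 1/2·3 ≈ 1.5.
Step 1: By the law of cosines on triangle QXD: QD² = 3² + 1.5² − 2·3·1.5·cos(60°) = 6.75, so QD = 3/2·√3.
Step 2: By the inverse law of cosines on triangle DQX: cos(∠DQX) = ((3/2·√3)² + 3² − 1.5²) / (2·3/2·√3·3) = 13.5/15.59 = 0.866, so ∠DQX = 30°.

Therefore, the measure of angle ∠DQX = 30°.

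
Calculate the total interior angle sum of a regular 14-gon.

The sum of interior angles of an n-sided polygon is (n - 2) * 180.
For n = 14: (14 - 2) * 180 = 12 * 180 = 2160 degrees.

2160 degrees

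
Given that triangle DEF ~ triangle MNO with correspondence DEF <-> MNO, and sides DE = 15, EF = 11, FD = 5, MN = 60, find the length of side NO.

Since the triangles are similar, the ratio of corresponding sides is constant.
Scale factor k = MN / DE = 60 / 15 = 4
NO = k * EF = 4 * 11 = 44

44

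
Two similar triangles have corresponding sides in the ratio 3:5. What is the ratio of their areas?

Area ratio = (side ratio)^2 = (3/5)^2 = 9:25.

9:25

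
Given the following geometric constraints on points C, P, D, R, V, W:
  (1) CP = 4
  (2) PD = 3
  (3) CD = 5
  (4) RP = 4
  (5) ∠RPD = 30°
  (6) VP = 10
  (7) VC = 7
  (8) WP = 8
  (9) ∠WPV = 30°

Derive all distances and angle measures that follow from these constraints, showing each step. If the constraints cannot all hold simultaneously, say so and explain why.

The constraints are consistent.

Step 1: From DP = 3, PR = 4, and ∠DPR = 30°, by the law of cosines:
  DR² = DP² + PR² - 2·DP·PR·cos(30°) = 9 + 16 - 20.78 = 4.215
  DR ≈ 2.05

Step 2: From VP = 10, PW = 8, and ∠VPW = 30°, by the law of cosines:
  VW² = VP² + PW² - 2·VP·PW·cos(30°) = 100 + 64 - 138.6 = 25.44
  VW ≈ 5.04

Step 3: From CD = 5, CP = 4, DP = 3, by the inverse law of cosines:
  cos(∠DCP) = (CD² + CP² - DP²) / (2·CD·CP)
  ∠DCP = 36.87°

Step 4: From CP = 4, CV = 7, PV = 10, by the inverse law of cosines:
  cos(∠PCV) = (CP² + CV² - PV²) / (2·CP·CV)
  ∠PCV = 128.68°

Step 5: From PC = 4, PD = 3, CD = 5, by the inverse law of cosines:
  cos(∠CPD) = (PC² + PD² - CD²) / (2·PC·PD)
  ∠CPD = 90°

Step 6: From PC = 4, PV = 10, CV = 7, by the inverse law of cosines:
  cos(∠CPV) = (PC² + PV² - CV²) / (2·PC·PV)
  ∠CPV = 33.12°

Step 7: From DC = 5, DP = 3, CP = 4, by the inverse law of cosines:
  cos(∠CDP) = (DC² + DP² - CP²) / (2·DC·DP)
  ∠CDP = 53.13°

Step 8: From VC = 7, VP = 10, CP = 4, by the inverse law of cosines:
  cos(∠CVP) = (VC² + VP² - CP²) / (2·VC·VP)
  ∠CVP = 18.19°

Step 9: From DP = 3, DR = 2.05, PR = 4, by the inverse law of cosines:
  cos(∠PDR) = (DP² + DR² - PR²) / (2·DP·DR)
  ∠PDR = 103.06°

Step 10: From RD = 2.05, RP = 4, DP = 3, by the inverse law of cosines:
  cos(∠DRP) = (RD² + RP² - DP²) / (2·RD·RP)
  ∠DRP = 46.94°

Step 11: From VP = 10, VW = 5.04, PW = 8, by the inverse law of cosines:
  cos(∠PVW) = (VP² + VW² - PW²) / (2·VP·VW)
  ∠PVW = 52.48°

Step 12: From WP = 8, WV = 5.04, PV = 10, by the inverse law of cosines:
  cos(∠PWV) = (WP² + WV² - PV²) / (2·WP·WV)
  ∠PWV = 97.52°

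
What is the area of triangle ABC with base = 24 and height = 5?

A triangle's area is half the area of a rectangle with the same base and height.
Area = (1/2) * 24 * 5 = 60.

60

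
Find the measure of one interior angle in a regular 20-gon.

Each interior angle of a regular n-gon is (n - 2) * 180 / n.
For n = 20: (20 - 2) * 180 / 20 = 3240/20 = 162 degrees.

162 degrees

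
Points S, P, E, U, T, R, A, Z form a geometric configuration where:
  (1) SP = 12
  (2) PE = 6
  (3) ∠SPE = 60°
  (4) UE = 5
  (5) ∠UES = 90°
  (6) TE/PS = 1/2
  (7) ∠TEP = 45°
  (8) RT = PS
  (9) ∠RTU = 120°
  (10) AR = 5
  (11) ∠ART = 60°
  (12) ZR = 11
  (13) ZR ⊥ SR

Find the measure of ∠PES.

Step 1: By the law of cosines on triangle EPS: ES² = 6² + 12² − 2·6·12·cos(60°) = 108, so ES = 6·√3.
Step 2: By the inverse law of cosines on triangle PES: cos(∠PES) = (6² + (6·√3)² − 12²) / (2·6·6·√3) = 0/124.71 = 0, so ∠PES = 90°.

Therefore, the measure of angle ∠PES = 90°.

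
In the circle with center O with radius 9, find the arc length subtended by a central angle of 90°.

The full circumference is 2πr = 2π(9) = 18*pi.
The arc spans 90° out of 360°, which is a fraction of 1/4.
Arc length = 18*pi × 1/4 = 9*pi/2.

9*pi/2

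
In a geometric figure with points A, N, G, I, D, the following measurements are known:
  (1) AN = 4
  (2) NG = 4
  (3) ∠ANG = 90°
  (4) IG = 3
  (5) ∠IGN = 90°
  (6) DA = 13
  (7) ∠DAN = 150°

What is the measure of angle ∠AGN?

Step 1: By the law of cosines on triangle GNA: GA² = 4² + 4² − 2·4·4·cos(90°) = 32, so GA = 4·√2.
Step 2: By the inverse law of cosines on triangle AGN: cos(∠AGN) = ((4·√2)² + 4² − 4²) / (2·4·√2·4) = 32/45.25 = 0.7071, so ∠AGN = 45°.

Therefore, the measure of angle ∠AGN = 45°.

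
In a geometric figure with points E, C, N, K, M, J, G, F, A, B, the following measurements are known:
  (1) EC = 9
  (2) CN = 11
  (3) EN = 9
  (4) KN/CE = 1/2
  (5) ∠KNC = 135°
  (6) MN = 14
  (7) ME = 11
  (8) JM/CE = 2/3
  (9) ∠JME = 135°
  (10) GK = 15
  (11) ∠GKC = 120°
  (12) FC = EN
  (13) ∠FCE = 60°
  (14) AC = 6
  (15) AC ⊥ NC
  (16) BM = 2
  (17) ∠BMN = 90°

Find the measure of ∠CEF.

From the given relations: FC = EN = 9.
Step 1: By the law of cosines on triangle ECF: EF² = 9² + 9² − 2·9·9·cos(60°) = 81, so EF = 9.
Step 2: By the inverse law of cosines on triangle CEF: cos(∠CEF) = (9² + 9² − 9²) / (2·9·9) = 81/162 = 0.5, so ∠CEF = 60°.

Therefore, the measure of angle ∠CEF = 60°.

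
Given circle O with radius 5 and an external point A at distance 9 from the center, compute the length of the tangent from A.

Let T be the point of tangency. Then OT ⊥ AT (radius ⊥ tangent).
In right triangle OTA: OA² = OT² + AT²
9² = 5² + AT²
AT² = 56, AT = 2*sqrt(14)

2*sqrt(14)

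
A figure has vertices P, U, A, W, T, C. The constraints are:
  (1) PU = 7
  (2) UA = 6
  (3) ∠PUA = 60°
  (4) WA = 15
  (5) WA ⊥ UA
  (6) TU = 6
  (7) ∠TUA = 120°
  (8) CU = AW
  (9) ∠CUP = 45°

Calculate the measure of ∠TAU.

Step 1: By the law of cosines on triangle AUT: AT² = 6² + 6² − 2·6·6·cos(120°) = 108, so AT = 6·√3.
Step 2: By the inverse law of cosines on triangle TAU: cos(∠TAU) = ((6·√3)² + 6² − 6²) / (2·6·√3·6) = 108/124.71 = 0.866, so ∠TAU = 30°.

Therefore, the measure of angle ∠TAU = 30°.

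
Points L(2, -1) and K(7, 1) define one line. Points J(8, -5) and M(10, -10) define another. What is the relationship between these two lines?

Slope of line 1: m1 = (1 - -1)/(7 - 2) = 2/5 = 2/5
Slope of line 2: m2 = (-10 - -5)/(10 - 8) = -5/2 = -5/2
Two lines are perpendicular when the product of their slopes is -1 (negative reciprocals).
m1 * m2 = (2/5) * (-5/2) = -1, confirming perpendicularity.

Perpendicular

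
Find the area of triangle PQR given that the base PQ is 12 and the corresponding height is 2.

Area = (1/2)(12)(2) = 12

12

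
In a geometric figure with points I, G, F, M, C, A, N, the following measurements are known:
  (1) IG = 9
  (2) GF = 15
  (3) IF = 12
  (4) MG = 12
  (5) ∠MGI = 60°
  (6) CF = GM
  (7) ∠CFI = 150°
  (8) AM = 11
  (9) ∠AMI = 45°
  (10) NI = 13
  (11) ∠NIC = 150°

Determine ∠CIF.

From the given relations: CF = GM = 12.
Step 1: By the law of cosines on triangle IFC: IC² = 12² + 12² − 2·12·12·cos(150°) = 537.42, so IC ≈ 23.18.
Step 2: By the inverse law of cosines on triangle CIF: cos(∠CIF) = (23.18² + 12² − 12²) / (2·23.18·12) = 537.42/556.37 = 0.9659, so ∠CIF = 15°.

Therefore, the measure of angle ∠CIF = 15°.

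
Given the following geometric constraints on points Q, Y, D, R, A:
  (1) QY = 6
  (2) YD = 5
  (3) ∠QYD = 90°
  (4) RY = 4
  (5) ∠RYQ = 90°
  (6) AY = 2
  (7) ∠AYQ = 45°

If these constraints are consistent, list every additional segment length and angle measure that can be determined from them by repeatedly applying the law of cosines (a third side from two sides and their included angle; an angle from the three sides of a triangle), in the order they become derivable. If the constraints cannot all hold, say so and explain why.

The constraints are consistent. Derivable facts, in order:
After 1 step:
- QA ≈ 4.8
- QD = √61
- QR = 2·√13
After 2 steps:
- ∠AQY = 17.14°
- ∠DQY = 39.81°
- ∠QAY = 117.86°
- ∠QDY = 50.19°
- ∠QRY = 56.31°
- ∠RQY = 33.69°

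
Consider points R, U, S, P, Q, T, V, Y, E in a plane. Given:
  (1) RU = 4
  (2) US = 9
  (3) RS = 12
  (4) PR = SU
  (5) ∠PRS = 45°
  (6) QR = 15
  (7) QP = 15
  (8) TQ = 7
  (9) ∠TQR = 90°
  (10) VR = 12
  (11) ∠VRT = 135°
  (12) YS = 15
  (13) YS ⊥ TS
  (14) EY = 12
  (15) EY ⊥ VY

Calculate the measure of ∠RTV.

Step 1: By the law of cosines on triangle TQR: TR² = 7² + 15² − 2·7·15·cos(90°) = 274, so TR ≈ 16.55.
Step 2: By the law of cosines on triangle TRV: TV² = 16.55² + 12² − 2·16.55·12·cos(135°) = 698.91, so TV ≈ 26.44.
Step 3: By the inverse law of cosines on triangle RTV: cos(∠RTV) = (16.55² + 26.44² − 12²) / (2·16.55·26.44) = 828.91/875.22 = 0.9471, so ∠RTV = 18.72°.

Therefore, the measure of angle ∠RTV = 18.72°.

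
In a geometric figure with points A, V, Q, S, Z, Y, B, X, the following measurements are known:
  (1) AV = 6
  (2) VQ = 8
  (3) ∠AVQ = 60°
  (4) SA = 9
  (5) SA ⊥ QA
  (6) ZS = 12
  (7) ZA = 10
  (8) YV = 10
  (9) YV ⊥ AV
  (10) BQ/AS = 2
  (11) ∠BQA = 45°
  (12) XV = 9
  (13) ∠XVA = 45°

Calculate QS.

Step 1: By the law of cosines on triangle QVA: QA² = 8² + 6² − 2·8·6·cos(60°) = 52, so QA = 2·√13.
Step 2: By the law of cosines on triangle QAS: QS² = (2·√13)² + 9² − 2·2·√13·9·cos(90°) = 133, so QS = √133.

Therefore, the length of QS = √133.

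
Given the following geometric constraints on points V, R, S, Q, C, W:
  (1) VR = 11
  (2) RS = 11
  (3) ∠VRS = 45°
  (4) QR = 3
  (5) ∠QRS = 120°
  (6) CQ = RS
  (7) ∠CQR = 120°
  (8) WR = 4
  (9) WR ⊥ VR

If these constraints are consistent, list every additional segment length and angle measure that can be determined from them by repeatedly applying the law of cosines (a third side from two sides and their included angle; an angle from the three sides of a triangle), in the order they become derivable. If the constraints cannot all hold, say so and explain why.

The constraints are consistent. Derivable facts, in order:
After 1 step:
- RC = √163
- SQ = √163
- VS ≈ 8.42
- VW = √137
After 2 steps:
- ∠CRQ = 48.26°
- ∠QCR = 11.74°
- ∠QSR = 11.74°
- ∠RQS = 48.26°
- ∠RSV = 67.5°
- ∠RVS = 67.5°
- ∠RVW = 19.98°
- ∠RWV = 70.02°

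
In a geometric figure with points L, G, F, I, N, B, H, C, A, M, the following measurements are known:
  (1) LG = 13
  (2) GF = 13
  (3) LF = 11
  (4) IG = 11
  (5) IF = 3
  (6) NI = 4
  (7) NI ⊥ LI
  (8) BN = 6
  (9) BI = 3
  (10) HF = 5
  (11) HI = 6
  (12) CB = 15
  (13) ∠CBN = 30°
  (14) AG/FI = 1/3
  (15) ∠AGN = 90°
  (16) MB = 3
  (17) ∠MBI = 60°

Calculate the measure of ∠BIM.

Step 1: By the law of cosines on triangle IBM: IM² = 3² + 3² − 2·3·3·cos(60°) = 9, so IM = 3.
Step 2: By the inverse law of cosines on triangle BIM: cos(∠BIM) = (3² + 3² − 3²) / (2·3·3) = 9/18 = 0.5, so ∠BIM = 60°.

Therefore, the measure of angle ∠BIM = 60°.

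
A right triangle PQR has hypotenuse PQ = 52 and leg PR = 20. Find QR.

Rearranging the Pythagorean theorem to solve for the unknown leg:
leg^2 = hypotenuse^2 - known_leg^2 = 2704 - 400 = 2304
leg = sqrt(2304) = 48.

48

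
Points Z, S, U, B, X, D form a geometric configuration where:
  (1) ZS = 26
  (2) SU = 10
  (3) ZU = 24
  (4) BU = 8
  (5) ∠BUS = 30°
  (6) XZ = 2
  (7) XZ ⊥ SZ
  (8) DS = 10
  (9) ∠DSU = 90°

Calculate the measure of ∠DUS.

Step 1: By the law of cosines on triangle USD: UD² = 10² + 10² − 2·10·10·cos(90°) = 200, so UD = 10·√2.
Step 2: By the inverse law of cosines on triangle DUS: cos(∠DUS) = ((10·√2)² + 10² − 10²) / (2·10·√2·10) = 200/282.84 = 0.7071, so ∠DUS = 45°.

Therefore, the measure of angle ∠DUS = 45°.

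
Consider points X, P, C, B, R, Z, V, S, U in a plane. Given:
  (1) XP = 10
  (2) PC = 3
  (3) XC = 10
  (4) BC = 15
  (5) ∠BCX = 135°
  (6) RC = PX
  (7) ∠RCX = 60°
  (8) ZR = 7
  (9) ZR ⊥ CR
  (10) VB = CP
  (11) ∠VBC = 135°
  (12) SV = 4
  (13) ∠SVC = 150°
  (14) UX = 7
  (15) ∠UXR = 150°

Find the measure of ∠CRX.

From the given relations: RC = PX = 10.
Step 1: By the law of cosines on triangle RCX: RX² = 10² + 10² − 2·10·10·cos(60°) = 100, so RX = 10.
Step 2: By the inverse law of cosines on triangle CRX: cos(∠CRX) = (10² + 10² − 10²) / (2·10·10) = 100/200 = 0.5, so ∠CRX = 60°.

Therefore, the measure of angle ∠CRX = 60°.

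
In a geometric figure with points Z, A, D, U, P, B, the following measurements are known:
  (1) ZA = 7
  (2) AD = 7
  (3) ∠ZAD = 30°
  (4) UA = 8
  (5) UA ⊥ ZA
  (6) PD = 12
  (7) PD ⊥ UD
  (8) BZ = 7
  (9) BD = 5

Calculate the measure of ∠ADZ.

Step 1: By the law of cosines on triangle DAZ: DZ² = 7² + 7² − 2·7·7·cos(30°) = 13.13, so DZ ≈ 3.62.
Step 2: By the inverse law of cosines on triangle ADZ: cos(∠ADZ) = (7² + 3.62² − 7²) / (2·7·3.62) = 13.13/50.73 = 0.2588, so ∠ADZ = 75°.

Therefore, the measure of angle ∠ADZ = 75°.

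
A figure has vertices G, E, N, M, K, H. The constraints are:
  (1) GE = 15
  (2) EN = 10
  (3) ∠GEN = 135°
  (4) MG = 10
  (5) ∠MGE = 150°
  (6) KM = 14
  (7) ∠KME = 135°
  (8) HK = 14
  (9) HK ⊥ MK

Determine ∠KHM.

Step 1: By the law of cosines on triangle HKM: HM² = 14² + 14² − 2·14·14·cos(90°) = 392, so HM = 14·√2.
Step 2: By the inverse law of cosines on triangle KHM: cos(∠KHM) = (14² + (14·√2)² − 14²) / (2·14·14·√2) = 392/554.37 = 0.7071, so ∠KHM = 45°.

Therefore, the measure of angle ∠KHM = 45°.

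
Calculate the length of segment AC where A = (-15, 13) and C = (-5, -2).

The horizontal distance is |-5 - -15| = 10 and the vertical distance is |-2 - 13| = 15.
By the Pythagorean theorem, d = sqrt(10^2 + 15^2) = sqrt(325) = 5*sqrt(13).

5*sqrt(13)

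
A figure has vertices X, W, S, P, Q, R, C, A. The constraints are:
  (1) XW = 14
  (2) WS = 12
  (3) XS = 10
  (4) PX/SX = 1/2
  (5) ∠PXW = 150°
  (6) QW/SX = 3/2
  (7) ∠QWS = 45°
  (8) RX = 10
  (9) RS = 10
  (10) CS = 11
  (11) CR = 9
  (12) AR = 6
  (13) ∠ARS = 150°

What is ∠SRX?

Step 1: By the inverse law of cosines on triangle SRX: cos(∠SRX) = (10² + 10² − 10²) / (2·10·10) = 100/200 = 0.5, so ∠SRX = 60°.

Therefore, the measure of angle ∠SRX = 60°.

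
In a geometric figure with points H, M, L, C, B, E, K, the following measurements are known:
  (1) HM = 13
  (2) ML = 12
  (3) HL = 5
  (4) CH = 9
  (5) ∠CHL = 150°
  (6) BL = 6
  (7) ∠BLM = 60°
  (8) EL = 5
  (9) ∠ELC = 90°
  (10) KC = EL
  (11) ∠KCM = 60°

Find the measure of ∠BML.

Step 1: By the law of cosines on triangle MLB: MB² = 12² + 6² − 2·12·6·cos(60°) = 108, so MB = 6·√3.
Step 2: By the inverse law of cosines on triangle BML: cos(∠BML) = ((6·√3)² + 12² − 6²) / (2·6·√3·12) = 216/249.42 = 0.866, so ∠BML = 30°.

Therefore, the measure of angle ∠BML = 30°.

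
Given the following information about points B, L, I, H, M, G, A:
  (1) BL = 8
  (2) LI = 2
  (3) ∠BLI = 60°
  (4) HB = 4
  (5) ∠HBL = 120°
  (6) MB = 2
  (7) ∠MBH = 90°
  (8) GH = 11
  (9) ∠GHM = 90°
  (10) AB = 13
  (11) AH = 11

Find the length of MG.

Step 1: By the law of cosines on triangle HBM: HM² = 4² + 2² − 2·4·2·cos(90°) = 20, so HM = 2·√5.
Step 2: By the law of cosines on triangle MHG: MG² = (2·√5)² + 11² − 2·2·√5·11·cos(90°) = 141, so MG = √141.

Therefore, the length of MG = √141.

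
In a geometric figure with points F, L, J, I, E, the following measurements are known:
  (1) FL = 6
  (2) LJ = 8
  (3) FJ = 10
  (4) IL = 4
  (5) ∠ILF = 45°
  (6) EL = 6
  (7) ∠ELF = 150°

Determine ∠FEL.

Step 1: By the law of cosines on triangle ELF: EF² = 6² + 6² − 2·6·6·cos(150°) = 134.35, so EF ≈ 11.59.
Step 2: By the inverse law of cosines on triangle FEL: cos(∠FEL) = (11.59² + 6² − 6²) / (2·11.59·6) = 134.35/139.09 = 0.9659, so ∠FEL = 15°.

Therefore, the measure of angle ∠FEL = 15°.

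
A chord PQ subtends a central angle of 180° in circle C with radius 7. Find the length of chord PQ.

Chord = 2(7) sin(90°) = 14

14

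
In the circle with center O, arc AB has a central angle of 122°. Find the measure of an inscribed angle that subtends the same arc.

An inscribed angle intercepts an arc from a point on the circle, while the central angle intercepts the same arc from the center.
The inscribed angle is always half the central angle: 122° / 2 = 61°.

61°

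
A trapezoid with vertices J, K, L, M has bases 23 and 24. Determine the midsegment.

midsegment = (23 + 24) / 2 = 47 / 2 = 47/2

47/2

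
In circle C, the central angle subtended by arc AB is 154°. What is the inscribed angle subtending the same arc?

An inscribed angle intercepts an arc from a point on the circle, while the central angle intercepts the same arc from the center.
The inscribed angle is always half the central angle: 154° / 2 = 77°.

77°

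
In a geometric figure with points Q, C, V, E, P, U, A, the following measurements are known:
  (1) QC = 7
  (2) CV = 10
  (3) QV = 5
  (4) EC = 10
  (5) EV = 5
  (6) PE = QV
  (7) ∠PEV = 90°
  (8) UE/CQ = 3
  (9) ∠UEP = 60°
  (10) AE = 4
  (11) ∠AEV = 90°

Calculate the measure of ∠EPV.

From the given relations: PE = QV = 5.
Step 1: By the law of cosines on triangle PEV: PV² = 5² + 5² − 2·5·5·cos(90°) = 50, so PV = 5·√2.
Step 2: By the inverse law of cosines on triangle EPV: cos(∠EPV) = (5² + (5·√2)² − 5²) / (2·5·5·√2) = 50/70.71 = 0.7071, so ∠EPV = 45°.

Therefore, the measure of angle ∠EPV = 45°.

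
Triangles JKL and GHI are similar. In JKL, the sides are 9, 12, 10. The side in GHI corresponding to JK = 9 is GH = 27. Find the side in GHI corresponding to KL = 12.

k = 27/9 = 3. HI = 3 * 12 = 36.

36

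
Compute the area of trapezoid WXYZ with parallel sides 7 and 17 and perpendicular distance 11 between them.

Area of a trapezoid = (base1 + base2) * height / 2
Area = (7 + 17) * 11 / 2
Area = 24 * 11 / 2
Area = 264 / 2
Area = 132

132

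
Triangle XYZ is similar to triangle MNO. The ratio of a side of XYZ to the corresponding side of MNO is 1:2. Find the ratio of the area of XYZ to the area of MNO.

Area scales with the square of linear dimensions. If every length is multiplied by 1/2, then the area is multiplied by (1/2)^2 = 1/4.
The area ratio is 1:4.

1:4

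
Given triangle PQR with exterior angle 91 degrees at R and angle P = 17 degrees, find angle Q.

By the exterior angle theorem: exterior angle = sum of remote interior angles.
91 = 17 + angle Q
angle Q = 91 - 17 = 74 degrees

74 degrees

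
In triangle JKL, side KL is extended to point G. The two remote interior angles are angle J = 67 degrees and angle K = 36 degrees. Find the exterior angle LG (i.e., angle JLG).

The interior angle at L is 180 - 67 - 36 = 77 degrees.
The exterior angle and interior angle at L are supplementary:
Exterior angle = 180 - 77 = 103 degrees.

103 degrees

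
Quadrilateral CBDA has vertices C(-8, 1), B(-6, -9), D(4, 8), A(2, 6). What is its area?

Using the Shoelace formula for a quadrilateral (vertices in order):
Area = (1/2)|sum of (x_i * y_(i+1) - x_(i+1) * y_i)|
Terms: (-8*-9 - -6*1) = 78, (-6*8 - 4*-9) = -12, (4*6 - 2*8) = 8, (2*1 - -8*6) = 50
Sum = 124
Area = (1/2)(124) = 62

62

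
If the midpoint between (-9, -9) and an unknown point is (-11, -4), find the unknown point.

Using the midpoint formula: M = ((x1 + x2)/2, (y1 + y2)/2)
We know M = (-11, -4) and Q = (-9, -9)
For x: -11 = (-9 + x2)/2, so x2 = 2*-11 - -9 = -13
For y: -4 = (-9 + y2)/2, so y2 = 2*-4 - -9 = 1
R = (-13, 1)

(-13, 1)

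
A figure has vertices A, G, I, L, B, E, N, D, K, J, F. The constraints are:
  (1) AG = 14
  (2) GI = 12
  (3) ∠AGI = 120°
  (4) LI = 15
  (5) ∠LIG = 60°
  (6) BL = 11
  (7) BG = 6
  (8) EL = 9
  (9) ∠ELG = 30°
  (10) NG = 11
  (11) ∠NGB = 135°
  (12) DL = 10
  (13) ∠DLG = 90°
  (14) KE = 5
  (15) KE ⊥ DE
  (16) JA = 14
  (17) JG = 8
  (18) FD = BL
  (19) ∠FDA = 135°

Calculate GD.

Step 1: By the law of cosines on triangle LIG: LG² = 15² + 12² − 2·15·12·cos(60°) = 189, so LG = 3·√21.
Step 2: By the law of cosines on triangle GLD: GD² = (3·√21)² + 10² − 2·3·√21·10·cos(90°) = 289, so GD = 17.

Therefore, the length of GD = 17.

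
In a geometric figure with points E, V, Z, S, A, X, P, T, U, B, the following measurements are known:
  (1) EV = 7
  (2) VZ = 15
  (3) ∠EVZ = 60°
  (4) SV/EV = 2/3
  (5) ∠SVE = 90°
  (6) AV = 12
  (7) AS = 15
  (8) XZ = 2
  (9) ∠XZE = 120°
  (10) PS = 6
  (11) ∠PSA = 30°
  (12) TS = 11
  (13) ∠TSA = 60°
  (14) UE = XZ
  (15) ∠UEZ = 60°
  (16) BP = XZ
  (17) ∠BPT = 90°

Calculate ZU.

From the given relations: UE = XZ = 2.
Step 1: By the law of cosines on triangle ZVE: ZE² = 15² + 7² − 2·15·7·cos(60°) = 169, so ZE = 13.
Step 2: By the law of cosines on triangle ZEU: ZU² = 13² + 2² − 2·13·2·cos(60°) = 147, so ZU = 7·√3.

Therefore, the length of ZU = 7·√3.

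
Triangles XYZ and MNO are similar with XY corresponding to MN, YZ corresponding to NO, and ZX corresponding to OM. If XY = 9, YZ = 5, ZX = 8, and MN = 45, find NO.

Since the triangles are similar, the ratio of corresponding sides is constant.
Scale factor k = MN / XY = 45 / 9 = 5
NO = k * YZ = 5 * 5 = 25

25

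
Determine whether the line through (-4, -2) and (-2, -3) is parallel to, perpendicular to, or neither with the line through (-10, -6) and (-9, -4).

Slope of line 1: m1 = (-3 - -2)/(-2 - -4) = -1/2 = -1/2
Slope of line 2: m2 = (-4 - -6)/(-9 - -10) = 2/1 = 2
Two lines are perpendicular when the product of their slopes is -1 (negative reciprocals).
m1 * m2 = (-1/2) * (2) = -1, confirming perpendicularity.

Perpendicular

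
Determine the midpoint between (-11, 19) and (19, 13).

M = ((x₁ + x₂)/2, (y₁ + y₂)/2)
= ((-11 + 19)/2, (19 + 13)/2)
= (8/2, 32/2) = (4, 16)

(4, 16)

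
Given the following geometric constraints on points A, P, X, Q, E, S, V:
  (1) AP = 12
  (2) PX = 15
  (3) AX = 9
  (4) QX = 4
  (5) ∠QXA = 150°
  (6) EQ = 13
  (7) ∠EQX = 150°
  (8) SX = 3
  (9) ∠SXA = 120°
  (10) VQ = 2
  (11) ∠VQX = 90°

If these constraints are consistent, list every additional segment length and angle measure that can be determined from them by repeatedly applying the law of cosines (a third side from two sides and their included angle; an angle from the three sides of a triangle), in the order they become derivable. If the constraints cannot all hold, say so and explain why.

The constraints are consistent. Derivable facts, in order:
After 1 step:
- AQ ≈ 12.62
- AS = 3·√13
- XE ≈ 16.59
- XV = 2·√5
- ∠APX = 36.87°
- ∠AXP = 53.13°
- ∠PAX = 90°
After 2 steps:
- ∠AQX = 20.88°
- ∠ASX = 46.1°
- ∠EXQ = 23.07°
- ∠QAX = 9.12°
- ∠QEX = 6.93°
- ∠QVX = 63.43°
- ∠QXV = 26.57°
- ∠SAX = 13.9°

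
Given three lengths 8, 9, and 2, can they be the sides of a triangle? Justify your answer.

Sort the sides: 2, 8, 9.
It suffices to check that the sum of the two smallest exceeds the largest:
2 + 8 = 10 > 9. ✓
Yes, a valid triangle can be formed.

Yes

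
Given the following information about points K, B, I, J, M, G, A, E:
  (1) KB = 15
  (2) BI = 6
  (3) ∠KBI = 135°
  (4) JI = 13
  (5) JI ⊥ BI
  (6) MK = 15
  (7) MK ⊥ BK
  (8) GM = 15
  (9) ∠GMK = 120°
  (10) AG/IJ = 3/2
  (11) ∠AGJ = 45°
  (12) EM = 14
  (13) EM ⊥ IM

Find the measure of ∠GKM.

Step 1: By the law of cosines on triangle KMG: KG² = 15² + 15² − 2·15·15·cos(120°) = 675, so KG = 15·√3.
Step 2: By the inverse law of cosines on triangle GKM: cos(∠GKM) = ((15·√3)² + 15² − 15²) / (2·15·√3·15) = 675/779.42 = 0.866, so ∠GKM = 30°.

Therefore, the measure of angle ∠GKM = 30°.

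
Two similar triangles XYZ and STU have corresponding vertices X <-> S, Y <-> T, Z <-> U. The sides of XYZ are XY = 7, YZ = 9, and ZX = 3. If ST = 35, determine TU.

Since the triangles are similar, the ratio of corresponding sides is constant.
Scale factor k = ST / XY = 35 / 7 = 5
TU = k * YZ = 5 * 9 = 45

45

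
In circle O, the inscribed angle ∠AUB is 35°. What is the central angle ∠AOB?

By the inscribed angle theorem, the central angle is twice the inscribed angle.
Central angle = 2 × 35° = 70°

70°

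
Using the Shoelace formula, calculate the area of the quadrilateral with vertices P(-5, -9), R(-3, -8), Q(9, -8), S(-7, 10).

The Shoelace formula works by pairing each vertex with the next (cycling back to the first).
For each pair, compute x_i*y_(i+1) - x_(i+1)*y_i:
  (-5*-8 - -3*-9) = 13
  (-3*-8 - 9*-8) = 96
  (9*10 - -7*-8) = 34
  (-7*-9 - -5*10) = 113
Taking half the absolute value of the total: Area = (1/2)(256) = 128.

128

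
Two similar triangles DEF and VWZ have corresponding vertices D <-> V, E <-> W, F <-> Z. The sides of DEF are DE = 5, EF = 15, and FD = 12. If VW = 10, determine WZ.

k = 10/5 = 2. WZ = 2 * 15 = 30.

30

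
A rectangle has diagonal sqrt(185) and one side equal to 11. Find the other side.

The diagonal of a rectangle forms a right triangle with the two sides.
Rearranging the Pythagorean theorem: missing side = sqrt(d^2 - known^2).
= sqrt(185 - 121) = sqrt(64) = 8.

8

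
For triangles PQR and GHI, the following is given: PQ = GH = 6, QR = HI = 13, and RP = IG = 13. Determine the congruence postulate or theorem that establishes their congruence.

The given information provides:
PQ = GH = 6, QR = HI = 13, and RP = IG = 13
This matches the SSS congruence theorem.
All three pairs of corresponding sides are equal (Side-Side-Side).

SSS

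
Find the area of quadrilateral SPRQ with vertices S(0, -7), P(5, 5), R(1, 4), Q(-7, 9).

The Shoelace formula works by pairing each vertex with the next (cycling back to the first).
For each pair, compute x_i*y_(i+1) - x_(i+1)*y_i:
  (0*5 - 5*-7) = 35
  (5*4 - 1*5) = 15
  (1*9 - -7*4) = 37
  (-7*-7 - 0*9) = 49
Taking half the absolute value of the total: Area = (1/2)(136) = 68.

68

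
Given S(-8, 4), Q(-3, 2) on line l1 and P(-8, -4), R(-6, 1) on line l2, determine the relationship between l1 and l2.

Slope of line 1: m1 = (2 - 4)/(-3 - -8) = -2/5 = -2/5
Slope of line 2: m2 = (1 - -4)/(-6 - -8) = 5/2 = 5/2
Two lines are perpendicular when the product of their slopes is -1 (negative reciprocals).
m1 * m2 = (-2/5) * (5/2) = -1, confirming perpendicularity.

Perpendicular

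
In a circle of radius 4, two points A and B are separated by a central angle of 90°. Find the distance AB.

Drop a perpendicular from the center to the chord, bisecting both the chord and the central angle.
Each half-chord = r sin(θ/2) = 4 sin(45°).
The full chord = 2 × 4 × sin(45°) = 4*sqrt(2).

4*sqrt(2)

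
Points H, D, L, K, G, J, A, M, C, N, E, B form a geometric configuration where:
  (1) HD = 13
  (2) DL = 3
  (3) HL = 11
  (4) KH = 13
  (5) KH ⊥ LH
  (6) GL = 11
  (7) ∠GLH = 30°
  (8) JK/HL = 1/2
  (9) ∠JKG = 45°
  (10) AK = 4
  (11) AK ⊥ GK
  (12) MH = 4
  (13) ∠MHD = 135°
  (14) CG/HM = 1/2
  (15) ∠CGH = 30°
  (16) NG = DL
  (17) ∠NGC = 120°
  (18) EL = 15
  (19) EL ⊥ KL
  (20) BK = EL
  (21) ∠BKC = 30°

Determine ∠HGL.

Step 1: By the law of cosines on triangle GLH: GH² = 11² + 11² − 2·11·11·cos(30°) = 32.42, so GH ≈ 5.69.
Step 2: By the inverse law of cosines on triangle HGL: cos(∠HGL) = (5.69² + 11² − 11²) / (2·5.69·11) = 32.42/125.27 = 0.2588, so ∠HGL = 75°.

Therefore, the measure of angle ∠HGL = 75°.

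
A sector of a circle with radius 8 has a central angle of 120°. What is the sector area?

The full circle has area πr² = π(8)² = 64*pi.
The sector covers 120° out of 360°, a fraction of 1/3.
Sector area = 64*pi × 1/3 = 64*pi/3.

64*pi/3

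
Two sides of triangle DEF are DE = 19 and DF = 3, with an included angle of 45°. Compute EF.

When two sides and the included angle are known, the law of cosines gives the third side.
c^2 = a^2 + b^2 - 2ab cos(C) generalizes the Pythagorean theorem to non-right triangles.
Here: EF^2 = 361 + 9 - 114*(sqrt(2)/2) = 370 - 57*sqrt(2)
EF = sqrt(370 - 57*sqrt(2))

sqrt(370 - 57*sqrt(2))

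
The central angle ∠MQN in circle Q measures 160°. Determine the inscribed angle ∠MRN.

By the inscribed angle theorem, the inscribed angle is half the central angle.
Inscribed angle = 160° / 2 = 80°

80°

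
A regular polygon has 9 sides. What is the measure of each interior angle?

Each interior angle of a regular n-gon is (n - 2) * 180 / n.
For n = 9: (9 - 2) * 180 / 9 = 1260/9 = 140 degrees.

140 degrees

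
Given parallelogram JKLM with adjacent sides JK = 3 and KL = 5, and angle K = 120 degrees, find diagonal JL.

The diagonal of a parallelogram can be found by treating two adjacent sides and the diagonal as a triangle.
Applying the law of cosines with sides 3, 5 and included angle 120°:
d^2 = 9 + 25 - 30*cos(120°) = 49
d = 7

7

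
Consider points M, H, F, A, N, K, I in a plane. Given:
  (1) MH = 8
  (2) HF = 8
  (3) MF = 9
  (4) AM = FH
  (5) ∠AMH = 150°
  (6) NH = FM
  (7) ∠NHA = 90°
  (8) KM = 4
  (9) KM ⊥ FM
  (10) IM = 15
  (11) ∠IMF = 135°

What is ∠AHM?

From the given relations: AM = FH = 8.
Step 1: By the law of cosines on triangle HMA: HA² = 8² + 8² − 2·8·8·cos(150°) = 238.85, so HA ≈ 15.45.
Step 2: By the inverse law of cosines on triangle AHM: cos(∠AHM) = (15.45² + 8² − 8²) / (2·15.45·8) = 238.85/247.28 = 0.9659, so ∠AHM = 15°.

Therefore, the measure of angle ∠AHM = 15°.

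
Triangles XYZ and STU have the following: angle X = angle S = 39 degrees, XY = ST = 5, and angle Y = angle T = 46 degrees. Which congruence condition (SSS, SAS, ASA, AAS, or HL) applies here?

The given information provides:
angle X = angle S = 39 degrees, XY = ST = 5, and angle Y = angle T = 46 degrees
This matches the ASA congruence theorem.
Two pairs of corresponding angles and the included side are equal (Angle-Side-Angle).

ASA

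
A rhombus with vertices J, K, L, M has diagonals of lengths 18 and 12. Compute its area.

Area of a rhombus = (d1 * d2) / 2
Area = (18 * 12) / 2
Area = 216 / 2
Area = 108

108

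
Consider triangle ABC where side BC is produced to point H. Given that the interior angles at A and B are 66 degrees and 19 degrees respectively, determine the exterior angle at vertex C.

Exterior angle = 66 + 19 = 85 degrees (exterior angle theorem).

85 degrees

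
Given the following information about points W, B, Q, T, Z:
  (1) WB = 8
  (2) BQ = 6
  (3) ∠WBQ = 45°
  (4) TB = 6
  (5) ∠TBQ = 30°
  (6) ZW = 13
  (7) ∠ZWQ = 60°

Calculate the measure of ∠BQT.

Step 1: By the law of cosines on triangle QBT: QT² = 6² + 6² − 2·6·6·cos(30°) = 9.65, so QT ≈ 3.11.
Step 2: By the inverse law of cosines on triangle BQT: cos(∠BQT) = (6² + 3.11² − 6²) / (2·6·3.11) = 9.65/37.27 = 0.2588, so ∠BQT = 75°.

Therefore, the measure of angle ∠BQT = 75°.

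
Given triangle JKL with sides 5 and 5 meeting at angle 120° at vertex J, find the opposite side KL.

Law of cosines: KL^2 = 5^2 + 5^2 - 2(5)(5)cos(120°) = 75, so KL = 5*sqrt(3).

5*sqrt(3)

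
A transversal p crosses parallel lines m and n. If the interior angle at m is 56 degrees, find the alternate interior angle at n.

Alternate interior angles formed by parallel lines and a transversal are equal.
The given angle is 56 degrees.
The alternate interior angle = 56 degrees.

56 degrees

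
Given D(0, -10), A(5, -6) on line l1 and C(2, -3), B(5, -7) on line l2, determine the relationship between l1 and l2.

Slope of line 1: m1 = (-6 - -10)/(5 - 0) = 4/5 = 4/5
Slope of line 2: m2 = (-7 - -3)/(5 - 2) = -4/3 = -4/3
m1 != m2 (4/5 != -4/3), so not parallel.
m1 * m2 = (4/5) * (-4/3) = -16/15 != -1, so not perpendicular.
The lines are neither parallel nor perpendicular.

Neither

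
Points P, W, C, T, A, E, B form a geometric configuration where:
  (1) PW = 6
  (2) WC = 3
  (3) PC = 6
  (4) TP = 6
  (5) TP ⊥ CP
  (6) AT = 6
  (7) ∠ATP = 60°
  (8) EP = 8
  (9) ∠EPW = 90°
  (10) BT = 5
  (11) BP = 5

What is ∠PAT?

Step 1: By the law of cosines on triangle ATP: AP² = 6² + 6² − 2·6·6·cos(60°) = 36, so AP = 6.
Step 2: By the inverse law of cosines on triangle PAT: cos(∠PAT) = (6² + 6² − 6²) / (2·6·6) = 36/72 = 0.5, so ∠PAT = 60°.

Therefore, the measure of angle ∠PAT = 60°.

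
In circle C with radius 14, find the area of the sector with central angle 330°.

Sector area = πr² × θ/360
= π × 14² × 11/12
= π × 196 × 11/12
= 539*pi/3

539*pi/3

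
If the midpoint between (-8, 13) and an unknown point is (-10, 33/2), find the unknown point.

Using the midpoint formula: M = ((x1 + x2)/2, (y1 + y2)/2)
We know M = (-10, 33/2) and R = (-8, 13)
For x: -10 = (-8 + x2)/2, so x2 = 2*-10 - -8 = -12
For y: 33/2 = (13 + y2)/2, so y2 = 2*33/2 - 13 = 20
Q = (-12, 20)

(-12, 20)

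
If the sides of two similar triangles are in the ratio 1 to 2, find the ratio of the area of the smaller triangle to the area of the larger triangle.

The ratio of areas of similar triangles equals the square of the side ratio.
Side ratio = 1:2
Area ratio = (1/2)^2 = 1/4 = 1:4

1:4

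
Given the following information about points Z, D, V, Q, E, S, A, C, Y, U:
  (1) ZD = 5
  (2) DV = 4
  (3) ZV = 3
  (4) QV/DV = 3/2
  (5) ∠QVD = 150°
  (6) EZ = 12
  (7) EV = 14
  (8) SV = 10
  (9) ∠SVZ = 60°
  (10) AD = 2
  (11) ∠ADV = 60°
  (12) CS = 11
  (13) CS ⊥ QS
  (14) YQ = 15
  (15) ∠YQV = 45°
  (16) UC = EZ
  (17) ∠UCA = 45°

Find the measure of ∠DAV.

Step 1: By the law of cosines on triangle ADV: AV² = 2² + 4² − 2·2·4·cos(60°) = 12, so AV = 2·√3.
Step 2: By the inverse law of cosines on triangle DAV: cos(∠DAV) = (2² + (2·√3)² − 4²) / (2·2·2·√3) = 0/13.86 = 0, so ∠DAV = 90°.

Therefore, the measure of angle ∠DAV = 90°.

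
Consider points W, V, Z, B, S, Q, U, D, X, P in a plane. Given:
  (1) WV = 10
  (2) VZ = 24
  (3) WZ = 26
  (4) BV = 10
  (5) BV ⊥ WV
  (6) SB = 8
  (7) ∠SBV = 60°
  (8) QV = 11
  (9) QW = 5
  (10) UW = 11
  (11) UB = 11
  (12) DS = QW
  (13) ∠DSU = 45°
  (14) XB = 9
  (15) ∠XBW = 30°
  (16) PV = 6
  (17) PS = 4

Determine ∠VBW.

Step 1: By the law of cosines on triangle BVW: BW² = 10² + 10² − 2·10·10·cos(90°) = 200, so BW = 10·√2.
Step 2: By the inverse law of cosines on triangle VBW: cos(∠VBW) = (10² + (10·√2)² − 10²) / (2·10·10·√2) = 200/282.84 = 0.7071, so ∠VBW = 45°.

Therefore, the measure of angle ∠VBW = 45°.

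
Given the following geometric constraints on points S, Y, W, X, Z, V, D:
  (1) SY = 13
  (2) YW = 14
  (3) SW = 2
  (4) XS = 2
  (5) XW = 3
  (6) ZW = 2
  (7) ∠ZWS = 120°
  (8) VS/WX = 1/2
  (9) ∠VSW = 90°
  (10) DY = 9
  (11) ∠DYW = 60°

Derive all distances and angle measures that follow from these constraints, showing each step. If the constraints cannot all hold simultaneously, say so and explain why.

The constraints are consistent.

From the given relations:
  VS = 1/2·WX = 1/2·3 ≈ 1.5

Step 1: From SW = 2, WZ = 2, and ∠SWZ = 120°, by the law of cosines:
  SZ² = SW² + WZ² - 2·SW·WZ·cos(120°) = 4 + 4 + 4 = 12
  SZ = 2·√3

Step 2: From WS = 2, SV = 1.5, and ∠WSV = 90°, by the law of cosines:
  WV² = WS² + SV² - 2·WS·SV·cos(90°) = 4 + 2.25 - 0 = 6.25
  WV ≈ 2.5

Step 3: From WY = 14, YD = 9, and ∠WYD = 60°, by the law of cosines:
  WD² = WY² + YD² - 2·WY·YD·cos(60°) = 196 + 81 - 126 = 151
  WD = √151

Step 4: From SW = 2, SX = 2, WX = 3, by the inverse law of cosines:
  cos(∠WSX) = (SW² + SX² - WX²) / (2·SW·SX)
  ∠WSX = 97.18°

Step 5: From SW = 2, SY = 13, WY = 14, by the inverse law of cosines:
  cos(∠WSY) = (SW² + SY² - WY²) / (2·SW·SY)
  ∠WSY = 116.25°

Step 6: From YS = 13, YW = 14, SW = 2, by the inverse law of cosines:
  cos(∠SYW) = (YS² + YW² - SW²) / (2·YS·YW)
  ∠SYW = 7.36°

Step 7: From WS = 2, WX = 3, SX = 2, by the inverse law of cosines:
  cos(∠SWX) = (WS² + WX² - SX²) / (2·WS·WX)
  ∠SWX = 41.41°

Step 8: From WS = 2, WY = 14, SY = 13, by the inverse law of cosines:
  cos(∠SWY) = (WS² + WY² - SY²) / (2·WS·WY)
  ∠SWY = 56.39°

Step 9: From XS = 2, XW = 3, SW = 2, by the inverse law of cosines:
  cos(∠SXW) = (XS² + XW² - SW²) / (2·XS·XW)
  ∠SXW = 41.41°

Step 10: From SW = 2, SZ = 2·√3, WZ = 2, by the inverse law of cosines:
  cos(∠WSZ) = (SW² + SZ² - WZ²) / (2·SW·SZ)
  ∠WSZ = 30°

Step 11: From WD = √151, WY = 14, DY = 9, by the inverse law of cosines:
  cos(∠DWY) = (WD² + WY² - DY²) / (2·WD·WY)
  ∠DWY = 39.37°

Step 12: From WS = 2, WV = 2.5, SV = 1.5, by the inverse law of cosines:
  cos(∠SWV) = (WS² + WV² - SV²) / (2·WS·WV)
  ∠SWV = 36.87°

Step 13: From ZS = 2·√3, ZW = 2, SW = 2, by the inverse law of cosines:
  cos(∠SZW) = (ZS² + ZW² - SW²) / (2·ZS·ZW)
  ∠SZW = 30°

Step 14: From VS = 1.5, VW = 2.5, SW = 2, by the inverse law of cosines:
  cos(∠SVW) = (VS² + VW² - SW²) / (2·VS·VW)
  ∠SVW = 53.13°

Step 15: From DW = √151, DY = 9, WY = 14, by the inverse law of cosines:
  cos(∠WDY) = (DW² + DY² - WY²) / (2·DW·DY)
  ∠WDY = 80.63°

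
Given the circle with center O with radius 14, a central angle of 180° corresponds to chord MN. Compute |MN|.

Chord length = 2r sin(θ/2)
= 2 × 14 × sin(180°/2)
= 2 × 14 × sin(90°)
= 28

28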